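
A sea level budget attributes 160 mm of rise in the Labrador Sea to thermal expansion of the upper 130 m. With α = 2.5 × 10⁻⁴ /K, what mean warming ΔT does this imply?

ΔT = Δh/(αH) = 0.16 / (2.5×10⁻⁴ × 130) ≈ 4.923 °C

about 4.9 °C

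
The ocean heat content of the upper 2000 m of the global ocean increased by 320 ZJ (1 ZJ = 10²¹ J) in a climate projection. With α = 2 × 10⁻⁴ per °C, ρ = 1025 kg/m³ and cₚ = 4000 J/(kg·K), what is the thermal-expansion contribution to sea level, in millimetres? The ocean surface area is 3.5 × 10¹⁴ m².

about 45 mm

Per unit area: Q = 320×10²¹ / (3.5×10¹⁴) ≈ 9.143×10⁸ J/m²
Δh = αQ/(ρcₚ) = 2×10⁻⁴ × 9.143×10⁸ / (1025 × 4000) = 0.04460 m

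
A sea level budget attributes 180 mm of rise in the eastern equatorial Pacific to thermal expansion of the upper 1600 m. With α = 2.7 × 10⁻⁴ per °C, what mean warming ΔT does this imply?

ΔT = Δh/(αH) = 0.18 / (2.7×10⁻⁴ × 1600) ≈ 0.4167 °C

about 0.42 °C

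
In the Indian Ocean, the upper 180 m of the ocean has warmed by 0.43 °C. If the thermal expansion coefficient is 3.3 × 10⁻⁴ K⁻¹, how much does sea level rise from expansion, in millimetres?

Δh = αΔT·H = 3.3×10⁻⁴ × 0.43 × 180 = 0.025542 m

Δh = 26 mm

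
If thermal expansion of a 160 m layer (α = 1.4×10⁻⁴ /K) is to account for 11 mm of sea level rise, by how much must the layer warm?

about 0.491 °C

ΔT = Δh/(αH) = 0.011 / (1.4×10⁻⁴ × 160) ≈ 0.4911 °C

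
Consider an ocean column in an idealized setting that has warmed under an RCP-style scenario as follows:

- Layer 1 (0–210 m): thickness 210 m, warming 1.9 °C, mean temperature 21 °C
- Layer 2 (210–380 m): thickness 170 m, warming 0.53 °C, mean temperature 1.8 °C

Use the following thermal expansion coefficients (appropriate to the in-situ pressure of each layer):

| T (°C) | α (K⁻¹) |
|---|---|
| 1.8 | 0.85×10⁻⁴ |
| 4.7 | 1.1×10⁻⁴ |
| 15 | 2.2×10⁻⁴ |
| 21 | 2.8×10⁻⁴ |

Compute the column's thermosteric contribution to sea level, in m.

Layer 1 at 21 °C → α = 2.8×10⁻⁴ K⁻¹
Layer 2 at 1.8 °C → α = 0.85×10⁻⁴ K⁻¹
Layer 1: 210 × 2.8×10⁻⁴ × 1.9 = 0.11172 m
Layer 2: 0.85×10⁻⁴ × 0.53 × 170 = 0.0076585 m
Δh = 0.11172 + 0.0076585 = 0.1193785 m

Δh = 0.12 m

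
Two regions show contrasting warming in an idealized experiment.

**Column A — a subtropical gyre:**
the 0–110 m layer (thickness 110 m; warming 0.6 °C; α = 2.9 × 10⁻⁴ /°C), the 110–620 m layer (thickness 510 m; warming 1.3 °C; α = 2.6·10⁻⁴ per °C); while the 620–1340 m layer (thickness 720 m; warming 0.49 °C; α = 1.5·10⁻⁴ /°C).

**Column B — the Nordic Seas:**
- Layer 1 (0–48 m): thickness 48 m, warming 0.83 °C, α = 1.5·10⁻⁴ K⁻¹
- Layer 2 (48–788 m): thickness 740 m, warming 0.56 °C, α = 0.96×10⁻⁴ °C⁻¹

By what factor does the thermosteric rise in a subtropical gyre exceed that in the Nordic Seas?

a factor of 5.34

A 110 × 0.6 × 2.9×10⁻⁴ = 0.01914 m
A Layer 2: 510 × 2.6×10⁻⁴ × 1.3 = 0.17238 m
A Layer 3: 720 × 0.49 × 1.5×10⁻⁴ = 0.05292 m
A total: 0.24444 m
B 0–48 m: 1.5×10⁻⁴ × 0.83 × 48 = 0.005976 m
B 0.56 × 0.96×10⁻⁴ × 740 = 0.0397824 m
B total: 0.0457584 m
Ratio: 0.24444 / 0.0457584 ≈ 5.342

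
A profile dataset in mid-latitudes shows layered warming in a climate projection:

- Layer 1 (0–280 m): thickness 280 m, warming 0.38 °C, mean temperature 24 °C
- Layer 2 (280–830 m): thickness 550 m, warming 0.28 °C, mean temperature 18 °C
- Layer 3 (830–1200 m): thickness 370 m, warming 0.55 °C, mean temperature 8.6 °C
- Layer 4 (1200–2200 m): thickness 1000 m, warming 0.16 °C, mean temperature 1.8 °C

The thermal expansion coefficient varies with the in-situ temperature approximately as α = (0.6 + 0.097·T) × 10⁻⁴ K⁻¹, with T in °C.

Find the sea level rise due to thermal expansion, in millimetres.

Δh ≈ 109 mm

Layer 1: α = (0.6 + 0.097×24)×10⁻⁴ = 2.928×10⁻⁴ K⁻¹
Layer 2: α = (0.6 + 0.097×18)×10⁻⁴ = 2.346×10⁻⁴ K⁻¹
Layer 3: α = (0.6 + 0.097×8.6)×10⁻⁴ = 1.4342×10⁻⁴ K⁻¹
Layer 4: α = (0.6 + 0.097×1.8)×10⁻⁴ = 0.7746×10⁻⁴ K⁻¹
Layer 1: 280 × 2.928×10⁻⁴ × 0.38 = 0.03115392 m
Layer 2: 0.28 × 550 × 2.346×10⁻⁴ = 0.0361284 m
Layer 3: 1.4342×10⁻⁴ × 370 × 0.55 = 0.02918597 m
Layer 4: 0.16 × 0.7746×10⁻⁴ × 1000 = 0.0123936 m
Δh = 0.03115392 + 0.0361284 + 0.02918597 + 0.0123936 = 0.10886189 m ≈ 109 mm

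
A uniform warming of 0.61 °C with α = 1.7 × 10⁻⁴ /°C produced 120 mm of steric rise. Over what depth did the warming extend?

H ≈ 1160 m

H = Δh/(αΔT) = 0.12 / (1.7×10⁻⁴ × 0.61) ≈ 1157 m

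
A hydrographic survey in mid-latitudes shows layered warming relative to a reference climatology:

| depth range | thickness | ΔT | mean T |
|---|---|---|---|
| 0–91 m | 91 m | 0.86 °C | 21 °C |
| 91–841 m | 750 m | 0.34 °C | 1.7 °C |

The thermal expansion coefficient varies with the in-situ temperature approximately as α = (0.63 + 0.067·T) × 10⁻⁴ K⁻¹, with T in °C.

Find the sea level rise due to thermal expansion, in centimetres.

Layer 1: α = (0.63 + 0.067×21)×10⁻⁴ = 2.037×10⁻⁴ K⁻¹
Layer 2: α = (0.63 + 0.067×1.7)×10⁻⁴ = 0.7439×10⁻⁴ K⁻¹
0–91 m: 91 × 2.037×10⁻⁴ × 0.86 = 0.015941562 m
750 × 0.7439×10⁻⁴ × 0.34 = 0.01896945 m
Δh = 0.015941562 + 0.01896945 = 0.034911012 m

Δh = 3.5 cm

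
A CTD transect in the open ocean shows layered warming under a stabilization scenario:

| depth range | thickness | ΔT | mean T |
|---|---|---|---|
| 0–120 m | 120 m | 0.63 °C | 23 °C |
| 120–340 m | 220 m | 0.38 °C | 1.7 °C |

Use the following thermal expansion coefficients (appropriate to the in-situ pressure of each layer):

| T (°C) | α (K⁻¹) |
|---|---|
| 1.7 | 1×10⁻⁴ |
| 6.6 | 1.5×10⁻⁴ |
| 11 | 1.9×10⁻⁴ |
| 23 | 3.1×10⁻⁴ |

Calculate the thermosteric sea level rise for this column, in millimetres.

32 mm of thermosteric rise

Layer 1 at 23 °C → α = 3.1×10⁻⁴ K⁻¹
Layer 2 at 1.7 °C → α = 1×10⁻⁴ K⁻¹
0–120 m: 120 × 3.1×10⁻⁴ × 0.63 = 0.023436 m
Layer 2: 1×10⁻⁴ × 0.38 × 220 = 0.00836 m
Δh = 0.023436 + 0.00836 = 0.031796 m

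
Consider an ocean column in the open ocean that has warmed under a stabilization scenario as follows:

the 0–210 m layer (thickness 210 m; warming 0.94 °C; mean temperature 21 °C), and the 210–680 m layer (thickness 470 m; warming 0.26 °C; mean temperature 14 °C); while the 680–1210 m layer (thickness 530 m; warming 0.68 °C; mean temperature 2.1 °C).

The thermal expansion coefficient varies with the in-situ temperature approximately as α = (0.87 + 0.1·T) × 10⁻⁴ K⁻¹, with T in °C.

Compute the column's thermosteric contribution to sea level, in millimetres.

Δh ≈ 130 mm

Layer 1: α = (0.87 + 0.1×21)×10⁻⁴ = 2.97×10⁻⁴ K⁻¹
Layer 2: α = (0.87 + 0.1×14)×10⁻⁴ = 2.27×10⁻⁴ K⁻¹
Layer 3: α = (0.87 + 0.1×2.1)×10⁻⁴ = 1.08×10⁻⁴ K⁻¹
Layer 1: 2.97×10⁻⁴ × 0.94 × 210 = 0.0586278 m
Layer 2: 470 × 2.27×10⁻⁴ × 0.26 = 0.0277394 m
680–1210 m: 530 × 0.68 × 1.08×10⁻⁴ = 0.0389232 m
Δh = 0.0586278 + 0.0277394 + 0.0389232 = 0.1252904 m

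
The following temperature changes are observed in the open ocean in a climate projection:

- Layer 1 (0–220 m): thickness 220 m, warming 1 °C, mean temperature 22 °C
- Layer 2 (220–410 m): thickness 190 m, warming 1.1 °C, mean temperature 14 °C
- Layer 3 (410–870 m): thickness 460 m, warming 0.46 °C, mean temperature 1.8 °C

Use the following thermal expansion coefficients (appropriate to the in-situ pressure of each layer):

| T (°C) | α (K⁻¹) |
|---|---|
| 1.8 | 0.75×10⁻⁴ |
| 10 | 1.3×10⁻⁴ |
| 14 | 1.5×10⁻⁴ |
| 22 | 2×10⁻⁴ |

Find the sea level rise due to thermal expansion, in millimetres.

91.2 mm

Layer 1 at 22 °C → α = 2×10⁻⁴ K⁻¹
Layer 2 at 14 °C → α = 1.5×10⁻⁴ K⁻¹
Layer 3 at 1.8 °C → α = 0.75×10⁻⁴ K⁻¹
1 × 220 × 2×10⁻⁴ = 0.04400 m
220–410 m: 1.5×10⁻⁴ × 190 × 1.1 = 0.03135 m
410–870 m: 460 × 0.75×10⁻⁴ × 0.46 = 0.01587 m
Δh = 0.04400 + 0.03135 + 0.01587 = 0.09122 m ≈ 91.2 mm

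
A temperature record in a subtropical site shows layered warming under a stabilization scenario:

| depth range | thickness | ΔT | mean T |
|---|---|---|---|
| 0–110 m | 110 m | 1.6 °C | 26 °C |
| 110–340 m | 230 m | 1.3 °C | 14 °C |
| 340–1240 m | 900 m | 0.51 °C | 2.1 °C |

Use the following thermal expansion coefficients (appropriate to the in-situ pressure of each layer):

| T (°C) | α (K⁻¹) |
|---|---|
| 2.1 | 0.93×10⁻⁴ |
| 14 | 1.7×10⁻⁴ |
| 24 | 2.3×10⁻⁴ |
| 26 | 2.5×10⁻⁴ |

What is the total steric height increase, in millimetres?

138 mm of thermosteric rise

Layer 1 at 26 °C → α = 2.5×10⁻⁴ K⁻¹
Layer 2 at 14 °C → α = 1.7×10⁻⁴ K⁻¹
Layer 3 at 2.1 °C → α = 0.93×10⁻⁴ K⁻¹
0–110 m: 1.6 × 2.5×10⁻⁴ × 110 = 0.04400 m
Layer 2: 1.7×10⁻⁴ × 230 × 1.3 = 0.05083 m
Layer 3: 900 × 0.51 × 0.93×10⁻⁴ = 0.042687 m
Δh = 0.04400 + 0.05083 + 0.042687 = 0.137517 m ≈ 138 mm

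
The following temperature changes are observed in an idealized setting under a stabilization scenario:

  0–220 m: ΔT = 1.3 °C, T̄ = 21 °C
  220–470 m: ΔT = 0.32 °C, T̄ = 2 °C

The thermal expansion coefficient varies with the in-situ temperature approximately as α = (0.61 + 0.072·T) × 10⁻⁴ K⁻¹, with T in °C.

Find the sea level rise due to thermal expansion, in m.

Layer 1: α = (0.61 + 0.072×21)×10⁻⁴ = 2.122×10⁻⁴ K⁻¹
Layer 2: α = (0.61 + 0.072×2)×10⁻⁴ = 0.754×10⁻⁴ K⁻¹
0–220 m: 1.3 × 220 × 2.122×10⁻⁴ = 0.0606892 m
Layer 2: 0.754×10⁻⁴ × 0.32 × 250 = 0.006032 m
Δh = 0.0606892 + 0.006032 = 0.0667212 m ≈ 0.0667 m

Δh ≈ 0.0667 m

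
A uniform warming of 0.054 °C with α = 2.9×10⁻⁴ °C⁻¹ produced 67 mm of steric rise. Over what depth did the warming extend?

H = Δh/(αΔT) = 0.067 / (2.9×10⁻⁴ × 0.054) ≈ 4278 m

H ≈ 4280 m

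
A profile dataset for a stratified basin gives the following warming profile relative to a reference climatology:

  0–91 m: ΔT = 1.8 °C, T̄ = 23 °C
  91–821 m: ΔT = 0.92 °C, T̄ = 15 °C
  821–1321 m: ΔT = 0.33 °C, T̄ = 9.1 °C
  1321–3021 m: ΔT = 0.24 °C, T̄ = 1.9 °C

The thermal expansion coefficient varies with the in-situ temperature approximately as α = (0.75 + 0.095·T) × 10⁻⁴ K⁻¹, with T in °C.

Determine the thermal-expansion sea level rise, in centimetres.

Δh ≈ 25.9 cm

Layer 1: α = (0.75 + 0.095×23)×10⁻⁴ = 2.935×10⁻⁴ K⁻¹
Layer 2: α = (0.75 + 0.095×15)×10⁻⁴ = 2.175×10⁻⁴ K⁻¹
Layer 3: α = (0.75 + 0.095×9.1)×10⁻⁴ = 1.6145×10⁻⁴ K⁻¹
Layer 4: α = (0.75 + 0.095×1.9)×10⁻⁴ = 0.9305×10⁻⁴ K⁻¹
0–91 m: 1.8 × 2.935×10⁻⁴ × 91 = 0.0480753 m
Layer 2: 0.92 × 730 × 2.175×10⁻⁴ = 0.146073 m
821–1321 m: 1.6145×10⁻⁴ × 0.33 × 500 = 0.02663925 m
Layer 4: 0.9305×10⁻⁴ × 0.24 × 1700 = 0.0379644 m
Δh = 0.0480753 + 0.146073 + 0.02663925 + 0.0379644 = 0.25875195 m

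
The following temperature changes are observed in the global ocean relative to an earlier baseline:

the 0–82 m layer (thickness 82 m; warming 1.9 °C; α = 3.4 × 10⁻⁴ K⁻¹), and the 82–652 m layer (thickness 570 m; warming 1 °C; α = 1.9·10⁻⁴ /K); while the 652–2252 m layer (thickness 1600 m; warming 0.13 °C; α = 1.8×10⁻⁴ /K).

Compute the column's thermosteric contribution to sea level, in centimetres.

82 × 3.4×10⁻⁴ × 1.9 = 0.052972 m
1.9×10⁻⁴ × 570 × 1 = 0.10830 m
0.13 × 1.8×10⁻⁴ × 1600 = 0.03744 m
Δh = 0.052972 + 0.10830 + 0.03744 = 0.198712 m ≈ 19.9 cm

19.9 cm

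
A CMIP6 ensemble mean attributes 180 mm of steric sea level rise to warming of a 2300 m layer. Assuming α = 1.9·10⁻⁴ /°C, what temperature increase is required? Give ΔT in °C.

ΔT = Δh/(αH) = 0.18 / (1.9×10⁻⁴ × 2300) ≈ 0.4119 °C

ΔT ≈ 0.41 °C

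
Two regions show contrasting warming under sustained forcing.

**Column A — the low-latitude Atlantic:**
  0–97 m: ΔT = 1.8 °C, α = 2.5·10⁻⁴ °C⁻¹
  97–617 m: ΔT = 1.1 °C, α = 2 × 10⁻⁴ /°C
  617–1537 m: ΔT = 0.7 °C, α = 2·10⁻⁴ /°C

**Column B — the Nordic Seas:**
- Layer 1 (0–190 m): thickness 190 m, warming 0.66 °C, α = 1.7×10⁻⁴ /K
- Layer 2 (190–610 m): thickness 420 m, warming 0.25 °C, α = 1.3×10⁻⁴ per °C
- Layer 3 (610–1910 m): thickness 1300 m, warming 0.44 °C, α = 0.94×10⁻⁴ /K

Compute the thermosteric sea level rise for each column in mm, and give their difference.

Δh_A ≈ 290 mm, Δh_B ≈ 89 mm; difference ≈ 200 mm

A 0–97 m: 1.8 × 97 × 2.5×10⁻⁴ = 0.04365 m
A Layer 2: 2×10⁻⁴ × 1.1 × 520 = 0.11440 m
A 0.7 × 920 × 2×10⁻⁴ = 0.12880 m
A total: 0.28685 m
B Layer 1: 0.66 × 190 × 1.7×10⁻⁴ = 0.021318 m
B Layer 2: 420 × 1.3×10⁻⁴ × 0.25 = 0.01365 m
B 610–1910 m: 0.44 × 1300 × 0.94×10⁻⁴ = 0.053768 m
B total: 0.088736 m
Difference: 0.28685 − 0.088736 = 0.198114 m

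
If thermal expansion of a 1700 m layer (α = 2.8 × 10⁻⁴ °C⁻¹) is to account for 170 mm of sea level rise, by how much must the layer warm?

ΔT = Δh/(αH) = 0.17 / (2.8×10⁻⁴ × 1700) ≈ 0.3571 °C

ΔT ≈ 0.36 °C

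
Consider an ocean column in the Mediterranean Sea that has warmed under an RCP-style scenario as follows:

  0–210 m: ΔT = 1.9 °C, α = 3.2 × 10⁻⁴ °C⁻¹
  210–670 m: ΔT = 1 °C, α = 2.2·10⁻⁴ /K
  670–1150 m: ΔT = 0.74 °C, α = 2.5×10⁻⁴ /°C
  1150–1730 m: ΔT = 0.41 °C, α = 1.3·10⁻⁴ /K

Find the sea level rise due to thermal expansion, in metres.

0.35 m of thermosteric rise

Layer 1: 210 × 1.9 × 3.2×10⁻⁴ = 0.12768 m
1 × 2.2×10⁻⁴ × 460 = 0.10120 m
0.74 × 2.5×10⁻⁴ × 480 = 0.08880 m
Layer 4: 1.3×10⁻⁴ × 580 × 0.41 = 0.030914 m
Δh = 0.12768 + 0.10120 + 0.08880 + 0.030914 = 0.348594 m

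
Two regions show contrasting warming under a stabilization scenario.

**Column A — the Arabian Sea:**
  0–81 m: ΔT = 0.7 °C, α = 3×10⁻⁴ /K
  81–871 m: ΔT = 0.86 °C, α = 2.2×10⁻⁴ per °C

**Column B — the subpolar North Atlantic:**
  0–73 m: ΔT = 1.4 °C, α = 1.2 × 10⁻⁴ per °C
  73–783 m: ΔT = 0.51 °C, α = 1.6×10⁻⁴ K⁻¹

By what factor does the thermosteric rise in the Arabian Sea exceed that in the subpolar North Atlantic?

A 81 × 3×10⁻⁴ × 0.7 = 0.01701 m
A Layer 2: 2.2×10⁻⁴ × 0.86 × 790 = 0.149468 m
A total: 0.166478 m
B 0–73 m: 1.2×10⁻⁴ × 73 × 1.4 = 0.012264 m
B Layer 2: 1.6×10⁻⁴ × 0.51 × 710 = 0.057936 m
B total: 0.07020 m
Ratio: 0.166478 / 0.07020 ≈ 2.371

2.37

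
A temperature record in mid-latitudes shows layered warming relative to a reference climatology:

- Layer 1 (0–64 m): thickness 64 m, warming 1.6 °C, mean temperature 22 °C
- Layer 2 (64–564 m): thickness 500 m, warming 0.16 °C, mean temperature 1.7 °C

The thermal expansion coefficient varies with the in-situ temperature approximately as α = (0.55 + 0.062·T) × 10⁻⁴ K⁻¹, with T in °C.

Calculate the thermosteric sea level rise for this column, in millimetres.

Layer 1: α = (0.55 + 0.062×22)×10⁻⁴ = 1.914×10⁻⁴ K⁻¹
Layer 2: α = (0.55 + 0.062×1.7)×10⁻⁴ = 0.6554×10⁻⁴ K⁻¹
1.914×10⁻⁴ × 64 × 1.6 = 0.01959936 m
Layer 2: 0.6554×10⁻⁴ × 500 × 0.16 = 0.0052432 m
Δh = 0.01959936 + 0.0052432 = 0.02484256 m

24.8 mm of thermosteric rise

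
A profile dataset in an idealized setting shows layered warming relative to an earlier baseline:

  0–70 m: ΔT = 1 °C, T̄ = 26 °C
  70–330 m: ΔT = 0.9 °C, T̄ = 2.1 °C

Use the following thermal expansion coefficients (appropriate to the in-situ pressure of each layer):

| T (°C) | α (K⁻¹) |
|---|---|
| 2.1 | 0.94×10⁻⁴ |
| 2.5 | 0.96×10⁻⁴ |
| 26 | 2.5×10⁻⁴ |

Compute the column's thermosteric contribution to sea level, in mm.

Δh = 39 mm

Layer 1 at 26 °C → α = 2.5×10⁻⁴ K⁻¹
Layer 2 at 2.1 °C → α = 0.94×10⁻⁴ K⁻¹
1 × 2.5×10⁻⁴ × 70 = 0.01750 m
Layer 2: 0.9 × 0.94×10⁻⁴ × 260 = 0.021996 m
Δh = 0.01750 + 0.021996 = 0.039496 m ≈ 39 mm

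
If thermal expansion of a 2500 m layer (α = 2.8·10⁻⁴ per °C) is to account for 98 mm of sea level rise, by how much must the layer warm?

ΔT = Δh/(αH) = 0.098 / (2.8×10⁻⁴ × 2500) = 0.1400 °C

0.14 °C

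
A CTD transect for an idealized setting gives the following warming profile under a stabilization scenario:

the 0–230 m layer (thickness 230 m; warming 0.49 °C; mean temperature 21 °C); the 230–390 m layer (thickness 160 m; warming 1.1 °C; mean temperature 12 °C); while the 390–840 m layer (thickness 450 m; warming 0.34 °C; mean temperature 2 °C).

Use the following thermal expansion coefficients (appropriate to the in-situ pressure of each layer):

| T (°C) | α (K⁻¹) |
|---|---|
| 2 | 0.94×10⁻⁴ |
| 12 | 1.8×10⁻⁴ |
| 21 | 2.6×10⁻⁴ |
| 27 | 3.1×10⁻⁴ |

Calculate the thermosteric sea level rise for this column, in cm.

Layer 1 at 21 °C → α = 2.6×10⁻⁴ K⁻¹
Layer 2 at 12 °C → α = 1.8×10⁻⁴ K⁻¹
Layer 3 at 2 °C → α = 0.94×10⁻⁴ K⁻¹
0–230 m: 230 × 2.6×10⁻⁴ × 0.49 = 0.029302 m
230–390 m: 1.8×10⁻⁴ × 160 × 1.1 = 0.03168 m
390–840 m: 0.94×10⁻⁴ × 0.34 × 450 = 0.014382 m
Δh = 0.029302 + 0.03168 + 0.014382 = 0.075364 m ≈ 7.5 cm

Δh ≈ 7.5 cm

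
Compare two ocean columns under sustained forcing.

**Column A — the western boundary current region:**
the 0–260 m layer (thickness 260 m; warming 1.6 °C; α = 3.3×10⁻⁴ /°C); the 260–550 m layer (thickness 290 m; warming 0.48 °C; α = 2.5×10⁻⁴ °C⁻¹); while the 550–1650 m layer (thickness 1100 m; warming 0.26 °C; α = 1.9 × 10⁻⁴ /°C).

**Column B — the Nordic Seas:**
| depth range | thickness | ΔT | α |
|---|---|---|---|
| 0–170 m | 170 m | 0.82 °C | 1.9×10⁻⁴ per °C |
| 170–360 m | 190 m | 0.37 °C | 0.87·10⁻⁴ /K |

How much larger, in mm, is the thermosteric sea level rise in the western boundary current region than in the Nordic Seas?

A Layer 1: 1.6 × 3.3×10⁻⁴ × 260 = 0.13728 m
A 0.48 × 2.5×10⁻⁴ × 290 = 0.03480 m
A 550–1650 m: 1.9×10⁻⁴ × 1100 × 0.26 = 0.05434 m
A total: 0.22642 m
B Layer 1: 0.82 × 170 × 1.9×10⁻⁴ = 0.026486 m
B Layer 2: 0.87×10⁻⁴ × 190 × 0.37 = 0.0061161 m
B total: 0.0326021 m
Difference: 0.22642 − 0.0326021 = 0.1938179 m

190 mm larger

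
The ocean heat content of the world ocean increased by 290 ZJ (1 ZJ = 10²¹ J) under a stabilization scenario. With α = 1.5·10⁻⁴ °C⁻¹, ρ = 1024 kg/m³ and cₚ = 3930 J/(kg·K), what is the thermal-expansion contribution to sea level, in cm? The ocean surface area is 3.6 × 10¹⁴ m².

Per unit area: Q = 290×10²¹ / (3.6×10¹⁴) ≈ 8.056×10⁸ J/m²
Δh = αQ/(ρcₚ) = 1.5×10⁻⁴ × 8.056×10⁸ / (1024 × 3930) ≈ 0.030027 m

Δh ≈ 3.0 cm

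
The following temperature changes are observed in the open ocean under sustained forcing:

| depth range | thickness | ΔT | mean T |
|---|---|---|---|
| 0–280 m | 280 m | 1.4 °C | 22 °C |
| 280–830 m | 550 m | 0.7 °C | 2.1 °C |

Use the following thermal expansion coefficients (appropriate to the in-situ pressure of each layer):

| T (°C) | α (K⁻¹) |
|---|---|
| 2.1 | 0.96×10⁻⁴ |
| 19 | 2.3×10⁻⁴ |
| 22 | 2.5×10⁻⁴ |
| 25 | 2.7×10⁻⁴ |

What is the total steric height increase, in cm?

Layer 1 at 22 °C → α = 2.5×10⁻⁴ K⁻¹
Layer 2 at 2.1 °C → α = 0.96×10⁻⁴ K⁻¹
0–280 m: 2.5×10⁻⁴ × 1.4 × 280 = 0.09800 m
280–830 m: 550 × 0.7 × 0.96×10⁻⁴ = 0.03696 m
Δh = 0.09800 + 0.03696 = 0.13496 m ≈ 13.5 cm

Δh = 13.5 cm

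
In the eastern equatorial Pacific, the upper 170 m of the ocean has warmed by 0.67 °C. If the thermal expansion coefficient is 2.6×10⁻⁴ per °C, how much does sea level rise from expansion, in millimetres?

30 mm of thermosteric rise

Δh = αΔT·H = 2.6×10⁻⁴ × 0.67 × 170 = 0.029614 m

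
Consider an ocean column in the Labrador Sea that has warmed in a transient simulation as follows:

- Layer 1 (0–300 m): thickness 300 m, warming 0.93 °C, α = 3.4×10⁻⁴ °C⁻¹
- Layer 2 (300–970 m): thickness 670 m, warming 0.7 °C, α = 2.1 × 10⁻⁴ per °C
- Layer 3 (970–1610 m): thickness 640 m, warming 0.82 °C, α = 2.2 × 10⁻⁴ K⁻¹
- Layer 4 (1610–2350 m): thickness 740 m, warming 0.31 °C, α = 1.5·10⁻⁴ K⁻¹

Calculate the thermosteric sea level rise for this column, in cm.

Δh = 34.3 cm

300 × 0.93 × 3.4×10⁻⁴ = 0.09486 m
2.1×10⁻⁴ × 0.7 × 670 = 0.09849 m
970–1610 m: 2.2×10⁻⁴ × 0.82 × 640 = 0.115456 m
1.5×10⁻⁴ × 740 × 0.31 = 0.03441 m
Δh = 0.09486 + 0.09849 + 0.115456 + 0.03441 = 0.343216 m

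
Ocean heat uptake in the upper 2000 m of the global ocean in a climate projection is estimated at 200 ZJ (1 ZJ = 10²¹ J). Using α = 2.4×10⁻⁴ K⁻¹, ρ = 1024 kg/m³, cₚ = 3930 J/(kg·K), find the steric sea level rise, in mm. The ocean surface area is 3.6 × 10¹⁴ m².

Per unit area: Q = 200×10²¹ / (3.6×10¹⁴) ≈ 5.556×10⁸ J/m²
Δh = αQ/(ρcₚ) = 2.4×10⁻⁴ × 5.556×10⁸ / (1024 × 3930) ≈ 0.033135 m

Δh = 33 mm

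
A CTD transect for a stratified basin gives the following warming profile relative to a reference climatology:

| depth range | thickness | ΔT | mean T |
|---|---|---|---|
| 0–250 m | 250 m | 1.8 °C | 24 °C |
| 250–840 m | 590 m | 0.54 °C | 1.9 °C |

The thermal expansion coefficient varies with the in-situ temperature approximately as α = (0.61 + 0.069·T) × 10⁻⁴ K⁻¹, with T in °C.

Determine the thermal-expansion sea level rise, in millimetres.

Δh = 126 mm

Layer 1: α = (0.61 + 0.069×24)×10⁻⁴ = 2.266×10⁻⁴ K⁻¹
Layer 2: α = (0.61 + 0.069×1.9)×10⁻⁴ = 0.7411×10⁻⁴ K⁻¹
250 × 1.8 × 2.266×10⁻⁴ = 0.10197 m
590 × 0.54 × 0.7411×10⁻⁴ = 0.023611446 m
Δh = 0.10197 + 0.023611446 = 0.125581446 m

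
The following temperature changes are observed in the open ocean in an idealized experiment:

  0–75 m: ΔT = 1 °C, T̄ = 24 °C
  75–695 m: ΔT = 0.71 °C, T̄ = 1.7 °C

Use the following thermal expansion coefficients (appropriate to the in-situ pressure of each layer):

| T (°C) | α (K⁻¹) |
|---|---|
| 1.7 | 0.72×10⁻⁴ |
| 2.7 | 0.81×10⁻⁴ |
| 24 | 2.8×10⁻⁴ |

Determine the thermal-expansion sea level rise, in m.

Layer 1 at 24 °C → α = 2.8×10⁻⁴ K⁻¹
Layer 2 at 1.7 °C → α = 0.72×10⁻⁴ K⁻¹
Layer 1: 75 × 1 × 2.8×10⁻⁴ = 0.02100 m
620 × 0.72×10⁻⁴ × 0.71 = 0.0316944 m
Δh = 0.02100 + 0.0316944 = 0.0526944 m ≈ 0.0527 m

Δh = 0.0527 m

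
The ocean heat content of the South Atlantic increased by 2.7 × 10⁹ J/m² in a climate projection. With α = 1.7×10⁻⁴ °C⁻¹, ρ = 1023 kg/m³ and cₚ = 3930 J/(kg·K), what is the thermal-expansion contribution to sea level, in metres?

Δh = αQ/(ρcₚ) = 1.7×10⁻⁴ × 2.7×10⁹ / (1023 × 3930) ≈ 0.11417 m

0.114 m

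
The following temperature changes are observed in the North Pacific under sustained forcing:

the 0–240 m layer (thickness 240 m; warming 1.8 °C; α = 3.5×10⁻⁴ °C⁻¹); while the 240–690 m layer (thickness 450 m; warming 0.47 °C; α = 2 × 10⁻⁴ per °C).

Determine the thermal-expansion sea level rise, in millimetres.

Layer 1: 240 × 3.5×10⁻⁴ × 1.8 = 0.15120 m
Layer 2: 0.47 × 450 × 2×10⁻⁴ = 0.04230 m
Δh = 0.15120 + 0.04230 = 0.19350 m ≈ 194 mm

194 mm of thermosteric rise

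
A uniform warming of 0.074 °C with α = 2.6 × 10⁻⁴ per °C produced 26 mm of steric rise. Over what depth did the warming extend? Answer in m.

H ≈ 1350 m

H = Δh/(αΔT) = 0.026 / (2.6×10⁻⁴ × 0.074) ≈ 1351 m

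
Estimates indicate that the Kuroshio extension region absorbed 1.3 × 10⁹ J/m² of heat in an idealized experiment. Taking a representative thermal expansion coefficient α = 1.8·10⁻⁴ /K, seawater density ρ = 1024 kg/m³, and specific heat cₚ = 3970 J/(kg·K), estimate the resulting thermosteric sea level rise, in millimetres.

about 57.6 mm

Δh = αQ/(ρcₚ) = 1.8×10⁻⁴ × 1.3×10⁹ / (1024 × 3970) ≈ 0.057561 m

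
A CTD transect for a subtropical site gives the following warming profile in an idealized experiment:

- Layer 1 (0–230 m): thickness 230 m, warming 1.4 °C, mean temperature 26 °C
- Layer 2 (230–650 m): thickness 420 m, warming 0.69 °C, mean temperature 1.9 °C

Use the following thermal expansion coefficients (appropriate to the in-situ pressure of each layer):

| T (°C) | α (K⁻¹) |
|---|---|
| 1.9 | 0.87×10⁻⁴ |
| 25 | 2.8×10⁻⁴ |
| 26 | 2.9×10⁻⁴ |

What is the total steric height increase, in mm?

Layer 1 at 26 °C → α = 2.9×10⁻⁴ K⁻¹
Layer 2 at 1.9 °C → α = 0.87×10⁻⁴ K⁻¹
0–230 m: 1.4 × 2.9×10⁻⁴ × 230 = 0.09338 m
230–650 m: 420 × 0.87×10⁻⁴ × 0.69 = 0.0252126 m
Δh = 0.09338 + 0.0252126 = 0.1185926 m

119 mm of thermosteric rise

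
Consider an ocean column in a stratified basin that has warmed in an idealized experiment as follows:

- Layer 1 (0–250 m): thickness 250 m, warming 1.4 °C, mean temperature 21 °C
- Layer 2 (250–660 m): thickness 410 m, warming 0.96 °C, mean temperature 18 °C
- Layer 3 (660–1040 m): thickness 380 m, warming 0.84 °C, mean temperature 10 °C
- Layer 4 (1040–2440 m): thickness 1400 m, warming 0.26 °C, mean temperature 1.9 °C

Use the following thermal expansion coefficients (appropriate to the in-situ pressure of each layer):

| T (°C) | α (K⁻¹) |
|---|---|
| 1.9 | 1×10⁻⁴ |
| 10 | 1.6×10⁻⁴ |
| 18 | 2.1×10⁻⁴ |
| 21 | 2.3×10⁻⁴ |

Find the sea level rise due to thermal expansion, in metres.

Layer 1 at 21 °C → α = 2.3×10⁻⁴ K⁻¹
Layer 2 at 18 °C → α = 2.1×10⁻⁴ K⁻¹
Layer 3 at 10 °C → α = 1.6×10⁻⁴ K⁻¹
Layer 4 at 1.9 °C → α = 1×10⁻⁴ K⁻¹
0–250 m: 1.4 × 250 × 2.3×10⁻⁴ = 0.08050 m
0.96 × 2.1×10⁻⁴ × 410 = 0.082656 m
1.6×10⁻⁴ × 0.84 × 380 = 0.051072 m
1040–2440 m: 1400 × 0.26 × 1×10⁻⁴ = 0.03640 m
Δh = 0.08050 + 0.082656 + 0.051072 + 0.03640 = 0.250628 m

0.251 m of thermosteric rise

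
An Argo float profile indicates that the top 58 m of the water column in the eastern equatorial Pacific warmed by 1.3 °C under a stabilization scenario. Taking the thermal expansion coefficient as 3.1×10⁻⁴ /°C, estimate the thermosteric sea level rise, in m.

Δh = αΔT·H = 3.1×10⁻⁴ × 1.3 × 58 = 0.023374 m

0.0234 m of thermosteric rise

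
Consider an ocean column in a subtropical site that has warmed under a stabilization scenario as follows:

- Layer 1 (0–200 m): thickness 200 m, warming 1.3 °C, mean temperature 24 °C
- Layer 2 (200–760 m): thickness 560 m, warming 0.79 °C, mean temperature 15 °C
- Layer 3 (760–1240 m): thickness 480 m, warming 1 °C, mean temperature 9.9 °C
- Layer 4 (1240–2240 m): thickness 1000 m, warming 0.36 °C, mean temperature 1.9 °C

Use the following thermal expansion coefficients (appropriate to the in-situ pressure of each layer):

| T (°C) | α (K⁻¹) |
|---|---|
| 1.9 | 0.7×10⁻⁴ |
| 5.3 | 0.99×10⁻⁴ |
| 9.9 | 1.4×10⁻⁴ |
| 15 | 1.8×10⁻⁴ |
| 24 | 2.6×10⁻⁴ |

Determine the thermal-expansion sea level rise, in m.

Layer 1 at 24 °C → α = 2.6×10⁻⁴ K⁻¹
Layer 2 at 15 °C → α = 1.8×10⁻⁴ K⁻¹
Layer 3 at 9.9 °C → α = 1.4×10⁻⁴ K⁻¹
Layer 4 at 1.9 °C → α = 0.7×10⁻⁴ K⁻¹
2.6×10⁻⁴ × 1.3 × 200 = 0.06760 m
200–760 m: 0.79 × 1.8×10⁻⁴ × 560 = 0.079632 m
Layer 3: 480 × 1.4×10⁻⁴ × 1 = 0.06720 m
0.7×10⁻⁴ × 1000 × 0.36 = 0.02520 m
Δh = 0.06760 + 0.079632 + 0.06720 + 0.02520 = 0.239632 m ≈ 0.240 m

0.240 m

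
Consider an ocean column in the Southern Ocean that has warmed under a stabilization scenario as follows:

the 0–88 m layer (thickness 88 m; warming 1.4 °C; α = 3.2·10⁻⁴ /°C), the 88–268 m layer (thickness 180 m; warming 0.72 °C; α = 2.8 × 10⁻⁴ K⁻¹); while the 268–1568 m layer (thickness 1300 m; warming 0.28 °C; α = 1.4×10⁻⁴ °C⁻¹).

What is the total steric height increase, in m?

88 × 1.4 × 3.2×10⁻⁴ = 0.039424 m
0.72 × 180 × 2.8×10⁻⁴ = 0.036288 m
Layer 3: 1.4×10⁻⁴ × 0.28 × 1300 = 0.05096 m
Δh = 0.039424 + 0.036288 + 0.05096 = 0.126672 m

0.127 m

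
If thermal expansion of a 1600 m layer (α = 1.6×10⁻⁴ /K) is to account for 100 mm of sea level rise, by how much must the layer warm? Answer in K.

0.39 K

ΔT = Δh/(αH) = 0.1 / (1.6×10⁻⁴ × 1600) ≈ 0.3906 K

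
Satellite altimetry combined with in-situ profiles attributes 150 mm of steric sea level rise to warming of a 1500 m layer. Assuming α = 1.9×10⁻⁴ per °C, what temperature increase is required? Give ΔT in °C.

ΔT ≈ 0.526 °C

ΔT = Δh/(αH) = 0.15 / (1.9×10⁻⁴ × 1500) ≈ 0.5263 °C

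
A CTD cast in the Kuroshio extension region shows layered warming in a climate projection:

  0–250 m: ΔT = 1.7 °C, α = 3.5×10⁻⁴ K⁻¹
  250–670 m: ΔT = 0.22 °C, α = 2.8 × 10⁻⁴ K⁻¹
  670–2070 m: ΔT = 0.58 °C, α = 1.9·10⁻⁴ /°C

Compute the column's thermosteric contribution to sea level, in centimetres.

Δh ≈ 32.9 cm

1.7 × 250 × 3.5×10⁻⁴ = 0.14875 m
250–670 m: 0.22 × 2.8×10⁻⁴ × 420 = 0.025872 m
Layer 3: 1400 × 1.9×10⁻⁴ × 0.58 = 0.15428 m
Δh = 0.14875 + 0.025872 + 0.15428 = 0.328902 m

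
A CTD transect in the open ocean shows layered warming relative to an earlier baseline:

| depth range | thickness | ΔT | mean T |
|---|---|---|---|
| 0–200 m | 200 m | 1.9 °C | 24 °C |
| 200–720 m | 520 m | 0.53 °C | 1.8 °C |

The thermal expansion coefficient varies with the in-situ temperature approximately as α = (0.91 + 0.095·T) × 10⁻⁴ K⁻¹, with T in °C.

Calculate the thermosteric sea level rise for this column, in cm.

Layer 1: α = (0.91 + 0.095×24)×10⁻⁴ = 3.19×10⁻⁴ K⁻¹
Layer 2: α = (0.91 + 0.095×1.8)×10⁻⁴ = 1.081×10⁻⁴ K⁻¹
1.9 × 3.19×10⁻⁴ × 200 = 0.12122 m
Layer 2: 520 × 0.53 × 1.081×10⁻⁴ = 0.02979236 m
Δh = 0.12122 + 0.02979236 = 0.15101236 m

Δh ≈ 15.1 cm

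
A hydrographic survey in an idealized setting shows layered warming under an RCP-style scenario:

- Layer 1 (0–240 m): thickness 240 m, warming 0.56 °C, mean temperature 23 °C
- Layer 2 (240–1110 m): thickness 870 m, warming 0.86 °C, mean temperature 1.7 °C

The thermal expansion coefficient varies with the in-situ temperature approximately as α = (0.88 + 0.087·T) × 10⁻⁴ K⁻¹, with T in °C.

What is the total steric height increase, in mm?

Δh = 116 mm

Layer 1: α = (0.88 + 0.087×23)×10⁻⁴ = 2.881×10⁻⁴ K⁻¹
Layer 2: α = (0.88 + 0.087×1.7)×10⁻⁴ = 1.0279×10⁻⁴ K⁻¹
Layer 1: 240 × 0.56 × 2.881×10⁻⁴ = 0.03872064 m
Layer 2: 0.86 × 870 × 1.0279×10⁻⁴ = 0.076907478 m
Δh = 0.03872064 + 0.076907478 = 0.115628118 m ≈ 116 mm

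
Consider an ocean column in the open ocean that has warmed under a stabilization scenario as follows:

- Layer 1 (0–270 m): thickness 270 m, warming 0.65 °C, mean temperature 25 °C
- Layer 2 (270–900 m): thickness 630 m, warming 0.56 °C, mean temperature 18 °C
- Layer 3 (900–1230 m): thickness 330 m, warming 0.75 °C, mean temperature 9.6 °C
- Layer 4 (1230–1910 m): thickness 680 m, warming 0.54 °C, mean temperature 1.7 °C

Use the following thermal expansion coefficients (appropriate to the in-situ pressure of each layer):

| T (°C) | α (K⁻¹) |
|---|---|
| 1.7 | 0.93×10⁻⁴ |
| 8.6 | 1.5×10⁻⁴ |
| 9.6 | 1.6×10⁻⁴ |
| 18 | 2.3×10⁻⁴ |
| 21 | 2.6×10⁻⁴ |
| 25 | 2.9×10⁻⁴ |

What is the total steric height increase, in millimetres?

Layer 1 at 25 °C → α = 2.9×10⁻⁴ K⁻¹
Layer 2 at 18 °C → α = 2.3×10⁻⁴ K⁻¹
Layer 3 at 9.6 °C → α = 1.6×10⁻⁴ K⁻¹
Layer 4 at 1.7 °C → α = 0.93×10⁻⁴ K⁻¹
270 × 2.9×10⁻⁴ × 0.65 = 0.050895 m
2.3×10⁻⁴ × 0.56 × 630 = 0.081144 m
Layer 3: 0.75 × 330 × 1.6×10⁻⁴ = 0.03960 m
Layer 4: 680 × 0.54 × 0.93×10⁻⁴ = 0.0341496 m
Δh = 0.050895 + 0.081144 + 0.03960 + 0.0341496 = 0.2057886 m

210 mm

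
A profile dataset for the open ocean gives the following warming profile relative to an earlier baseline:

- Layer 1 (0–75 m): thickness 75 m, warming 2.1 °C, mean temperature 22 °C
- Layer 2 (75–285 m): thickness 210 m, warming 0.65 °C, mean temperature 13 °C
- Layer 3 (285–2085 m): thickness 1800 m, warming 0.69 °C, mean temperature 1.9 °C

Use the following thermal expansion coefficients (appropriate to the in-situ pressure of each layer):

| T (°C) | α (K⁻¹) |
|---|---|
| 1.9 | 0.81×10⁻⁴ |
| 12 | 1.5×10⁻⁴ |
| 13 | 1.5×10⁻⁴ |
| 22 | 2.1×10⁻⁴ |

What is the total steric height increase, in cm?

Layer 1 at 22 °C → α = 2.1×10⁻⁴ K⁻¹
Layer 2 at 13 °C → α = 1.5×10⁻⁴ K⁻¹
Layer 3 at 1.9 °C → α = 0.81×10⁻⁴ K⁻¹
Layer 1: 75 × 2.1×10⁻⁴ × 2.1 = 0.033075 m
75–285 m: 0.65 × 1.5×10⁻⁴ × 210 = 0.020475 m
0.69 × 0.81×10⁻⁴ × 1800 = 0.100602 m
Δh = 0.033075 + 0.020475 + 0.100602 = 0.154152 m

15.4 cm of thermosteric rise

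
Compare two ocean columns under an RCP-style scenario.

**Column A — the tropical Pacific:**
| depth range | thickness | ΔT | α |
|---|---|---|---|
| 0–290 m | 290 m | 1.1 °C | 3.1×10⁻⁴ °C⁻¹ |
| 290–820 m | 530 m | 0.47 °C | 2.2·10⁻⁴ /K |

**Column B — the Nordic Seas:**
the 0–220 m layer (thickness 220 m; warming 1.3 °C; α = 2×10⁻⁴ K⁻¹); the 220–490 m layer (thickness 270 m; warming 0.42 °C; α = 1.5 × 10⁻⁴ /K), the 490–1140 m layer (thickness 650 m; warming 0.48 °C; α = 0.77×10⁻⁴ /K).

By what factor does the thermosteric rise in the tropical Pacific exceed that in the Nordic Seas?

≈ 1.6×

A 290 × 3.1×10⁻⁴ × 1.1 = 0.09889 m
A 290–820 m: 2.2×10⁻⁴ × 0.47 × 530 = 0.054802 m
A total: 0.153692 m
B 0–220 m: 220 × 1.3 × 2×10⁻⁴ = 0.05720 m
B 220–490 m: 270 × 1.5×10⁻⁴ × 0.42 = 0.01701 m
B 490–1140 m: 650 × 0.77×10⁻⁴ × 0.48 = 0.024024 m
B total: 0.098234 m
Ratio: 0.153692 / 0.098234 ≈ 1.565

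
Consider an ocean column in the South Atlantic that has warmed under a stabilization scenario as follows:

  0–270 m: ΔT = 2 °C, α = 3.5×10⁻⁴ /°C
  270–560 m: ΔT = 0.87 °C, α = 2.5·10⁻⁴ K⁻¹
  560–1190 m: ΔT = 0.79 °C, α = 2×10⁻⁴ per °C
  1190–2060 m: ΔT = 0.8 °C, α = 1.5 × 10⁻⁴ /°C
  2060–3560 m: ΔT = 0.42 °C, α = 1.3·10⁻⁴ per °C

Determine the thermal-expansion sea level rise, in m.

2 × 270 × 3.5×10⁻⁴ = 0.18900 m
270–560 m: 290 × 2.5×10⁻⁴ × 0.87 = 0.063075 m
560–1190 m: 2×10⁻⁴ × 0.79 × 630 = 0.09954 m
Layer 4: 870 × 1.5×10⁻⁴ × 0.8 = 0.10440 m
2060–3560 m: 1500 × 0.42 × 1.3×10⁻⁴ = 0.08190 m
Δh = 0.18900 + 0.063075 + 0.09954 + 0.10440 + 0.08190 = 0.537915 m

about 0.538 m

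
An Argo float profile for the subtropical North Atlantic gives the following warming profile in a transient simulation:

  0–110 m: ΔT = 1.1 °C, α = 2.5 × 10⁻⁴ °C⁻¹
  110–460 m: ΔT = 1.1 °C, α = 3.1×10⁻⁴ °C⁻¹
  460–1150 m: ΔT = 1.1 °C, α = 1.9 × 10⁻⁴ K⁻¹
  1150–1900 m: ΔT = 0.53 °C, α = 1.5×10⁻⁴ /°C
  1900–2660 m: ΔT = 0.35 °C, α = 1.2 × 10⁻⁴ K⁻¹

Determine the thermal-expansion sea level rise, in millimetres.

0–110 m: 2.5×10⁻⁴ × 1.1 × 110 = 0.03025 m
350 × 1.1 × 3.1×10⁻⁴ = 0.11935 m
460–1150 m: 1.9×10⁻⁴ × 1.1 × 690 = 0.14421 m
1.5×10⁻⁴ × 0.53 × 750 = 0.059625 m
Layer 5: 0.35 × 1.2×10⁻⁴ × 760 = 0.03192 m
Δh = 0.03025 + 0.11935 + 0.14421 + 0.059625 + 0.03192 = 0.385355 m

390 mm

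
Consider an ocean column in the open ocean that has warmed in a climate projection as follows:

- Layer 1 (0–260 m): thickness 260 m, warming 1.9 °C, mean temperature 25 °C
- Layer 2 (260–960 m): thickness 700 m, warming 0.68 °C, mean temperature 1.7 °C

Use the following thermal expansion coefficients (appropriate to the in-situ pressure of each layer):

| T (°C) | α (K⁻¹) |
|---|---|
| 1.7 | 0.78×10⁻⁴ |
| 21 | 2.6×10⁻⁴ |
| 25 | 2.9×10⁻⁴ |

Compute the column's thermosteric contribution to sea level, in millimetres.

Layer 1 at 25 °C → α = 2.9×10⁻⁴ K⁻¹
Layer 2 at 1.7 °C → α = 0.78×10⁻⁴ K⁻¹
0–260 m: 260 × 1.9 × 2.9×10⁻⁴ = 0.14326 m
260–960 m: 0.68 × 700 × 0.78×10⁻⁴ = 0.037128 m
Δh = 0.14326 + 0.037128 = 0.180388 m

Δh = 180 mm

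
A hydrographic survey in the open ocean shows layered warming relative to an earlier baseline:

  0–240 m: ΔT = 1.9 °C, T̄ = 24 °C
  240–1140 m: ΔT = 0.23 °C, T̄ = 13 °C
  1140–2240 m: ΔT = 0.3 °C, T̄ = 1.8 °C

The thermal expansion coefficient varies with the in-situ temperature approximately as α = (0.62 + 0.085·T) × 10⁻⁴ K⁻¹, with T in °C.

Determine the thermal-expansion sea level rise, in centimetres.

18 cm of thermosteric rise

Layer 1: α = (0.62 + 0.085×24)×10⁻⁴ = 2.66×10⁻⁴ K⁻¹
Layer 2: α = (0.62 + 0.085×13)×10⁻⁴ = 1.725×10⁻⁴ K⁻¹
Layer 3: α = (0.62 + 0.085×1.8)×10⁻⁴ = 0.773×10⁻⁴ K⁻¹
Layer 1: 1.9 × 2.66×10⁻⁴ × 240 = 0.121296 m
Layer 2: 900 × 1.725×10⁻⁴ × 0.23 = 0.0357075 m
Layer 3: 1100 × 0.773×10⁻⁴ × 0.3 = 0.025509 m
Δh = 0.121296 + 0.0357075 + 0.025509 = 0.1825125 m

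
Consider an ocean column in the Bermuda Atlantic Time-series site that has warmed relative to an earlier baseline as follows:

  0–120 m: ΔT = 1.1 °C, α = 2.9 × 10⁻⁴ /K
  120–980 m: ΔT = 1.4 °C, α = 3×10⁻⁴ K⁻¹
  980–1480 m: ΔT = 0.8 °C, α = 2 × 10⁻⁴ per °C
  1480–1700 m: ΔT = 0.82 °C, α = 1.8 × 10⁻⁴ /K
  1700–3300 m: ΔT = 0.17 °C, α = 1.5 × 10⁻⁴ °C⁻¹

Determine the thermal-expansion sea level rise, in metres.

0.55 m

0–120 m: 120 × 2.9×10⁻⁴ × 1.1 = 0.03828 m
3×10⁻⁴ × 1.4 × 860 = 0.36120 m
500 × 2×10⁻⁴ × 0.8 = 0.08000 m
0.82 × 220 × 1.8×10⁻⁴ = 0.032472 m
1700–3300 m: 1.5×10⁻⁴ × 1600 × 0.17 = 0.04080 m
Δh = 0.03828 + 0.36120 + 0.08000 + 0.032472 + 0.04080 = 0.552752 m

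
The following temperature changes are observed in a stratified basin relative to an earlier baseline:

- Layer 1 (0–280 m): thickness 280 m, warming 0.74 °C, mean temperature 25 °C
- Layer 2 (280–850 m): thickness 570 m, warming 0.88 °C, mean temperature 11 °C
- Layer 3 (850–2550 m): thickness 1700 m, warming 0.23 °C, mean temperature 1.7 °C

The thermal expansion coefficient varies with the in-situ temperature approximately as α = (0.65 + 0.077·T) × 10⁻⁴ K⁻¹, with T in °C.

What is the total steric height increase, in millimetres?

Layer 1: α = (0.65 + 0.077×25)×10⁻⁴ = 2.575×10⁻⁴ K⁻¹
Layer 2: α = (0.65 + 0.077×11)×10⁻⁴ = 1.497×10⁻⁴ K⁻¹
Layer 3: α = (0.65 + 0.077×1.7)×10⁻⁴ = 0.7809×10⁻⁴ K⁻¹
2.575×10⁻⁴ × 0.74 × 280 = 0.053354 m
280–850 m: 0.88 × 1.497×10⁻⁴ × 570 = 0.07508952 m
850–2550 m: 1700 × 0.7809×10⁻⁴ × 0.23 = 0.03053319 m
Δh = 0.053354 + 0.07508952 + 0.03053319 = 0.15897671 m

about 159 mm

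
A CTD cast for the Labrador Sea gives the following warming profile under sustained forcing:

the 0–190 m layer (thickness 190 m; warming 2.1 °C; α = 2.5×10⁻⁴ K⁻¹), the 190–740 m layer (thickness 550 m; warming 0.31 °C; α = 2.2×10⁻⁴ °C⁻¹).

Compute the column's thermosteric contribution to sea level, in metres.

0.137 m

2.5×10⁻⁴ × 190 × 2.1 = 0.09975 m
190–740 m: 550 × 0.31 × 2.2×10⁻⁴ = 0.03751 m
Δh = 0.09975 + 0.03751 = 0.13726 m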